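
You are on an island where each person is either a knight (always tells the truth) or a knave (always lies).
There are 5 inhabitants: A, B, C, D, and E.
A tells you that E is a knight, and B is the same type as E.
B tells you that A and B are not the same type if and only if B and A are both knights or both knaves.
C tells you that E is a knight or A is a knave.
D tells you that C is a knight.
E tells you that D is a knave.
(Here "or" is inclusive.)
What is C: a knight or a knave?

C is a knight.

Consistent assignments: {A=knave, B=knave, C=knight, D=knight, E=knave}
In every consistent assignment, C is a knight.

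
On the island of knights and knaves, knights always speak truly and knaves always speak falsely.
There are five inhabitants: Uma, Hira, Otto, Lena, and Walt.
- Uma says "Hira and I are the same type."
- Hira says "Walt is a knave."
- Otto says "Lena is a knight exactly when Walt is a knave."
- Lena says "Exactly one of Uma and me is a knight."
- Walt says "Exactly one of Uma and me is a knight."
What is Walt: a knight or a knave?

Consistent assignments: {Uma=knave, Hira=knight, Otto=knight, Lena=knight, Walt=knave}; {Uma=knave, Hira=knight, Otto=knave, Lena=knave, Walt=knave}
In every consistent assignment, Walt is a knave.

Walt is a knave.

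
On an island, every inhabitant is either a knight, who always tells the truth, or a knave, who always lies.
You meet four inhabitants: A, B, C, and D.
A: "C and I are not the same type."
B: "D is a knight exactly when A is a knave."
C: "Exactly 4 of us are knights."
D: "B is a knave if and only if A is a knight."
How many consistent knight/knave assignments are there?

4

Consistent assignments:
  A=knight, B=knight, C=knave, D=knave
  A=knight, B=knave, C=knave, D=knight
  A=knave, B=knight, C=knave, D=knight
  A=knave, B=knave, C=knave, D=knave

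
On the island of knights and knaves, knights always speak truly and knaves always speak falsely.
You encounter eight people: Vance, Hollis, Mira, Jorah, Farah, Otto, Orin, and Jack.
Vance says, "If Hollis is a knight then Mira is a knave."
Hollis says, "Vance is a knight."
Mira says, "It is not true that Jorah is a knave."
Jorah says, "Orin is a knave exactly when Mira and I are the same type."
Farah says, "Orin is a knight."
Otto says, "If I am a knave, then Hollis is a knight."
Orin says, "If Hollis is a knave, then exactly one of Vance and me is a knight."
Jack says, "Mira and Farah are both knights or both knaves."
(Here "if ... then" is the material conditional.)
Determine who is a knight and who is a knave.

Vance is a knight, and the claim "if Hollis is a knight then Mira is a knave" is indeed True.
Since Hollis is a knight, "Vance is a knight" needs to be True, which holds.
As a knave, Mira's statement "it is not true that Jorah is a knave" should be false; it is.
Jorah is a knave, so "Orin is a knave exactly when Mira and I are the same type" must be false — and it is.
Farah (knight): "Orin is a knight" — True. ✓
Since Otto is a knight, "if I am a knave, then Hollis is a knight" needs to be True, which holds.
Orin is a knight; "if Hollis is a knave, then exactly one of Vance and me is a knight" is True, as required.
Jack is a knave; "Mira and Farah are both knights or both knaves" is false, as required.

Knights: Vance, Hollis, Farah, Otto, and Orin. Knaves: Mira, Jorah, and Jack.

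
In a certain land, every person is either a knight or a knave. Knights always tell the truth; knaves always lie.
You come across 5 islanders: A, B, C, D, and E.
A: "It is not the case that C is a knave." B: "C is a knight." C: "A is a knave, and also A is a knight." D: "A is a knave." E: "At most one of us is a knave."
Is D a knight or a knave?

D is a knight.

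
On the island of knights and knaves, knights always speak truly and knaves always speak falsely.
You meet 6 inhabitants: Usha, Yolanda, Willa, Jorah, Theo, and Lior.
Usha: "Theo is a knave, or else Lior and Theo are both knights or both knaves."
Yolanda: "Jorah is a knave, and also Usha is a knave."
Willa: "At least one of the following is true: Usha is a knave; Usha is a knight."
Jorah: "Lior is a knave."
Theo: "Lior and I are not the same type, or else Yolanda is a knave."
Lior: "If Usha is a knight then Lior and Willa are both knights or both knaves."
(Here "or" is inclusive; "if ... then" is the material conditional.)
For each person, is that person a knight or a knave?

Knights: Usha, Willa, Theo, and Lior. Knaves: Yolanda and Jorah.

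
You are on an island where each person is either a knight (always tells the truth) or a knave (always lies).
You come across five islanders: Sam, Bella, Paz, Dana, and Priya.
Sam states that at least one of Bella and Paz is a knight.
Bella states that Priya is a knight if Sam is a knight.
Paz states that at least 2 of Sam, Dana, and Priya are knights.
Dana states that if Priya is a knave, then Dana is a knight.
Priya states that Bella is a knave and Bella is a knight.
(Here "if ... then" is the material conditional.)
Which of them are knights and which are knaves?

Suppose Sam is a knave. Then Sam's statement "at least one of Bella and Paz is a knight" would have to be false. Checking the 16 ways to assign the others, none is consistent with every speaker.
(For instance, with Bella=knave, Paz=knight, Dana=knight, Priya=knave, Sam's claim "at least one of Bella and Paz is a knight" comes out true where it would need to be false.)
So Sam must be a knight, making "at least one of Bella and Paz is a knight" true. Taking Sam=knight, Bella=knave, Paz=knight, Dana=knight, Priya=knave, each remaining statement checks out:
  Bella (knave): "Priya is a knight if Sam is a knight" — false. ✓
  Paz (knight): "at least 2 of Sam, Dana, and Priya are knights" — true. ✓
  Dana (knight): "if Priya is a knave, then Dana is a knight" — true. ✓
  Priya (knave): "Bella is a knave and Bella is a knight" — false. ✓
This is the unique consistent assignment.

Sam is a knight, Bella is a knave, Paz is a knight, Dana is a knight, and Priya is a knave.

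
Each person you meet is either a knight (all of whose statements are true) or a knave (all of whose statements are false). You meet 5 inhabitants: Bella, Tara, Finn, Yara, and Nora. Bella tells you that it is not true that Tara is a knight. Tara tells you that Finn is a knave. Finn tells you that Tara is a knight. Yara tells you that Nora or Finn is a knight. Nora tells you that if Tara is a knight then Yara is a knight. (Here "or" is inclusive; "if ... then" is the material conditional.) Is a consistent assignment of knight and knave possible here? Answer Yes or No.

No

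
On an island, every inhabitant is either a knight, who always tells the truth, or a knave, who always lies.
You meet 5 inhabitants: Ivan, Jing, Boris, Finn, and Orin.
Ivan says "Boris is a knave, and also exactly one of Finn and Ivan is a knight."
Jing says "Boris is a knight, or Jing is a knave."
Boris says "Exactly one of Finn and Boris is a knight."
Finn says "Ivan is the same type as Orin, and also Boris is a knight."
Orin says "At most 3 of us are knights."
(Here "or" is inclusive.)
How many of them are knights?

The unique consistent assignment is Ivan=knave, Jing=knight, Boris=knight, Finn=knave, Orin=knight.
That has 3 knights.

3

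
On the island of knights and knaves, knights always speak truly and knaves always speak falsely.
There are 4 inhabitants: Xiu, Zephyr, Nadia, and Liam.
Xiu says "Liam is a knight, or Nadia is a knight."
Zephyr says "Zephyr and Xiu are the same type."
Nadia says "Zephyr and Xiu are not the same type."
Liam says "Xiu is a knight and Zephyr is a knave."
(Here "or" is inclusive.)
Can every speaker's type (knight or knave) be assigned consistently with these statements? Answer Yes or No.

Yes

One consistent assignment: Xiu=knight, Zephyr=knave, Nadia=knight, Liam=knight.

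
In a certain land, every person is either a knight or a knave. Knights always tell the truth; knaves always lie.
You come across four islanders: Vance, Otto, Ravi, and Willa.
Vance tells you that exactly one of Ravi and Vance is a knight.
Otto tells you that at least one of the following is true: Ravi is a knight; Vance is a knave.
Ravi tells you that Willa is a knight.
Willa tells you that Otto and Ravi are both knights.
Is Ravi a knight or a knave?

Ravi is a knave.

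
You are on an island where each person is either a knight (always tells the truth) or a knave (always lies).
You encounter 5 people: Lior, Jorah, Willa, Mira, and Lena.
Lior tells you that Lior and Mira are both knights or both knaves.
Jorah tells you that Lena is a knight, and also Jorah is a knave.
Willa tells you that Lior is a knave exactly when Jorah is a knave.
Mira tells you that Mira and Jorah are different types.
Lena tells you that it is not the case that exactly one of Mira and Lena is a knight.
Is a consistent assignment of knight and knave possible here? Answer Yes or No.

Yes

One consistent assignment: Lior=knight, Jorah=knave, Willa=knave, Mira=knight, Lena=knave.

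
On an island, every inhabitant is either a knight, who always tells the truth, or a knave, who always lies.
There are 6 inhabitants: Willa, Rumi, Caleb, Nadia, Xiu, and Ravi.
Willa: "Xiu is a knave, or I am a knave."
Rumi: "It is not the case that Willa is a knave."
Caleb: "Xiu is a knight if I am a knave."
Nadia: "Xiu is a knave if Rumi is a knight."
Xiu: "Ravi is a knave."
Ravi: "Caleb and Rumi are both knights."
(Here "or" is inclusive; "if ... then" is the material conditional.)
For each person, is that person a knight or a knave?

As a knight, Willa's statement "Xiu is a knave, or I am a knave" should be true; it is.
Rumi is a knight; "it is not the case that Willa is a knave" is true, as required.
Caleb is a knight; "Xiu is a knight if I am a knave" is true, as required.
As a knight, Nadia's statement "Xiu is a knave if Rumi is a knight" should be true; it is.
As a knave, Xiu's statement "Ravi is a knave" should be false; it is.
As a knight, Ravi's statement "Caleb and Rumi are both knights" should be true; it is.

Willa is a knight, Rumi is a knight, Caleb is a knight, Nadia is a knight, Xiu is a knave, and Ravi is a knight.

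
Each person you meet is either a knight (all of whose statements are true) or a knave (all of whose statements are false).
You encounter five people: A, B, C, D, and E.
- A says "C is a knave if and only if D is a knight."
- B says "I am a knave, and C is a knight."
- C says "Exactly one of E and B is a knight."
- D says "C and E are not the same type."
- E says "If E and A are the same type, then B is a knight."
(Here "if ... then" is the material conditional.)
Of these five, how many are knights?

The unique consistent assignment is A=knave, B=knave, C=knave, D=knave, E=knave.
That has 0 knights.

0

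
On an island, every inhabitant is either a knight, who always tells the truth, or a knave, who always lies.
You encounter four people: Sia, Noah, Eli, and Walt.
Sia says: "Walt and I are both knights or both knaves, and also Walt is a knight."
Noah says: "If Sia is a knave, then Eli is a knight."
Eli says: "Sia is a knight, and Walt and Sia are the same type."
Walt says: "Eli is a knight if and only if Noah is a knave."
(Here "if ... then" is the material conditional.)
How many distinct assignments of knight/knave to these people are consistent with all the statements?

1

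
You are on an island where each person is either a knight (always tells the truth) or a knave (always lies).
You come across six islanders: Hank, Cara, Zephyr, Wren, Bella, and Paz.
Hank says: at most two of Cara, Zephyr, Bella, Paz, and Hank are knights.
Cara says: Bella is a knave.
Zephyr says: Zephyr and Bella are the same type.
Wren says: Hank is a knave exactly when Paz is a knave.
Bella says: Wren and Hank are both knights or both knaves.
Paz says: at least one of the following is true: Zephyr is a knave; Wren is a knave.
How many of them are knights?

3

The unique consistent assignment is Hank=knave, Cara=knave, Zephyr=knight, Wren=knave, Bella=knight, Paz=knight.
That has 3 knights.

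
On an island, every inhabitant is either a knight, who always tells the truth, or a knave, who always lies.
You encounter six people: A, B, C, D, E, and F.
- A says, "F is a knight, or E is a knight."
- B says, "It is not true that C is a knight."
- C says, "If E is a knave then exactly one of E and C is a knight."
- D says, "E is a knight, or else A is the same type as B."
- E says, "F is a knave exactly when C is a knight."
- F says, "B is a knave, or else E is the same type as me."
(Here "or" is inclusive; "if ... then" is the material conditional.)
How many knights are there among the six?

3

The unique consistent assignment is A=knight, B=knave, C=knight, D=knave, E=knave, F=knight.
That has 3 knights.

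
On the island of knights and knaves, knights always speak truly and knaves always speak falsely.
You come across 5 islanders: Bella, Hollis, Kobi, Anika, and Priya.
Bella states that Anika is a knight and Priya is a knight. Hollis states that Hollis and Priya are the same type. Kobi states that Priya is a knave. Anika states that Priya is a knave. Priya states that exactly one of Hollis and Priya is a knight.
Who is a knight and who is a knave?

As a knave, Bella's statement "Anika is a knight and Priya is a knight" should be false; it is.
As a knave, Hollis's statement "Hollis and Priya are the same type" should be false; it is.
Kobi is a knave; "Priya is a knave" is false, as required.
Anika (knave): "Priya is a knave" — false. ✓
Priya is a knight, so "exactly one of Hollis and Priya is a knight" must be true — and it is.

Bella is a knave, Hollis is a knave, Kobi is a knave, Anika is a knave, and Priya is a knight.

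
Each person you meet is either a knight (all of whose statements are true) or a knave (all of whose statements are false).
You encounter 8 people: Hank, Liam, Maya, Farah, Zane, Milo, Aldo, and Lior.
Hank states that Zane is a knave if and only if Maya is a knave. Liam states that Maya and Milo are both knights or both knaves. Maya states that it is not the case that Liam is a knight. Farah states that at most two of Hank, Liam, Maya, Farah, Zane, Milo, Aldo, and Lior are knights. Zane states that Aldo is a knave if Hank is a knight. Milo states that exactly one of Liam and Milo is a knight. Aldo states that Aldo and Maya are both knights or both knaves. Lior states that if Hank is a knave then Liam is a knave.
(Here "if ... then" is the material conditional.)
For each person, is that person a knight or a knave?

Hank is a knight, and the claim "Zane is a knave if and only if Maya is a knave" is indeed True.
Liam is a knave, and the claim "Maya and Milo are both knights or both knaves" is indeed false.
Maya (knight): "it is not the case that Liam is a knight" — True. ✓
Farah is a knave; "at most two of Hank, Liam, Maya, Farah, Zane, Milo, Aldo, and Lior are knights" is false, as required.
Since Zane is a knight, "Aldo is a knave if Hank is a knight" needs to be True, which holds.
As a knave, Milo's statement "exactly one of Liam and Milo is a knight" should be false; it is.
Aldo (knave): "Aldo and Maya are both knights or both knaves" — false. ✓
Since Lior is a knight, "if Hank is a knave then Liam is a knave" needs to be True, which holds.

Knights: Hank, Maya, Zane, and Lior. Knaves: Liam, Farah, Milo, and Aldo.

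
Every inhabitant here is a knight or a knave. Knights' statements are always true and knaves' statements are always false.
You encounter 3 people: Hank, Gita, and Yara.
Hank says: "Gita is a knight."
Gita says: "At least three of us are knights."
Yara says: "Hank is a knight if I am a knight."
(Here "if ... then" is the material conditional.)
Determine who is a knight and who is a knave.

Hank is a knight, so "Gita is a knight" must be true — and it is.
Gita (knight): "at least three of us are knights" — true. ✓
Yara is a knight; "Hank is a knight if I am a knight" is true, as required.

Hank is a knight, Gita is a knight, and Yara is a knight.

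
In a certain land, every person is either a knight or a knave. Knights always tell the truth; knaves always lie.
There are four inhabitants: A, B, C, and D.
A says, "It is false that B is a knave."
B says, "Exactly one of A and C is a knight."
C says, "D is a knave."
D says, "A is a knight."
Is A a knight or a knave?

Consistent assignments: {A=knight, B=knight, C=knave, D=knight}
In every consistent assignment, A is a knight.

A is a knight.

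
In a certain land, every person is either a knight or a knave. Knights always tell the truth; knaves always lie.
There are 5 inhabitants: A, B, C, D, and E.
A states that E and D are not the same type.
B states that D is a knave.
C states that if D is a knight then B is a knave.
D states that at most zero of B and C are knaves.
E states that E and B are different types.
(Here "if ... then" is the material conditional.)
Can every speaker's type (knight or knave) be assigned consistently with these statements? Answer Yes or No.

No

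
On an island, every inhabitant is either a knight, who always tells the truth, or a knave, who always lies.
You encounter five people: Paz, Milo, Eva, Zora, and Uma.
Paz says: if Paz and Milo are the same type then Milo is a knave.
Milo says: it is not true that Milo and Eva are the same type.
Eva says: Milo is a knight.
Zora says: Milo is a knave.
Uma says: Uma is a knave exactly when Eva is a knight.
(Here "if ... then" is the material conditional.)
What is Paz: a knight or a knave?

Paz is a knight.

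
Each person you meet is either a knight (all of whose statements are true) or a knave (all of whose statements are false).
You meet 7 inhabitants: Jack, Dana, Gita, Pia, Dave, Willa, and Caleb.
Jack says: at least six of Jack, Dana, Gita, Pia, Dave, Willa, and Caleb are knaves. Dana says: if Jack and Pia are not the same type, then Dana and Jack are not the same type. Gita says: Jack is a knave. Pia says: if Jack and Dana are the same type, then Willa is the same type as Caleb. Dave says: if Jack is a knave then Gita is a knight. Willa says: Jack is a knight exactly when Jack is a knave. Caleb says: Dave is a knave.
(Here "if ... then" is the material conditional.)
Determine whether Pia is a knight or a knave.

Pia is a knight.

Consistent assignments: {Jack=knave, Dana=knight, Gita=knight, Pia=knight, Dave=knight, Willa=knave, Caleb=knave}; {Jack=knave, Dana=knave, Gita=knight, Pia=knight, Dave=knight, Willa=knave, Caleb=knave}
In every consistent assignment, Pia is a knight.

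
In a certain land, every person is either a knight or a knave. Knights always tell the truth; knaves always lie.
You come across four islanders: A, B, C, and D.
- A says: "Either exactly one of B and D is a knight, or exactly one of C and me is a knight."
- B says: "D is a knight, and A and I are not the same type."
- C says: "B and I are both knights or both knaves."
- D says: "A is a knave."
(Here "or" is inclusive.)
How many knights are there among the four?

2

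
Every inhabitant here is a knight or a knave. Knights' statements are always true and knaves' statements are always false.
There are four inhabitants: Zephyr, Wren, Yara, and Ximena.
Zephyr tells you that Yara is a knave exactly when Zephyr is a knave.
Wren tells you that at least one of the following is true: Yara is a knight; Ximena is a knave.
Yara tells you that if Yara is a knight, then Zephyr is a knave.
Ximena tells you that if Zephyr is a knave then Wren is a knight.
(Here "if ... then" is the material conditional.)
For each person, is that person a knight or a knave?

Zephyr is a knave, Wren is a knight, Yara is a knight, and Ximena is a knight.

Zephyr is a knave, so "Yara is a knave exactly when Zephyr is a knave" must be false — and it is.
Wren is a knight; "at least one of the following is true: Yara is a knight; Ximena is a knave" is true, as required.
Since Yara is a knight, "if Yara is a knight, then Zephyr is a knave" needs to be true, which holds.
Ximena is a knight, so "if Zephyr is a knave then Wren is a knight" must be true — and it is.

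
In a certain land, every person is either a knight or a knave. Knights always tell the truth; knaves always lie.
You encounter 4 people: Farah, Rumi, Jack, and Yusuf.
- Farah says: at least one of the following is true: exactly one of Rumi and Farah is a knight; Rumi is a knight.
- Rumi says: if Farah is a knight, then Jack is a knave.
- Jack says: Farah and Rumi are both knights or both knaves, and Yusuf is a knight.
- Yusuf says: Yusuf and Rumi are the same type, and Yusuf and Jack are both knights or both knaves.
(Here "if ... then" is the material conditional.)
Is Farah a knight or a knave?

Farah is a knight.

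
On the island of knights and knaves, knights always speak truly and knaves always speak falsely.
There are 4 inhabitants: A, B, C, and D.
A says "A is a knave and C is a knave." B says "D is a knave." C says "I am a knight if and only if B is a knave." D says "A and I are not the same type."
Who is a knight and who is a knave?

Knights: C and D. Knaves: A and B.

As a knave, A's statement "A is a knave and C is a knave" should be False; it is.
Since B is a knave, "D is a knave" needs to be False, which holds.
C is a knight; "I am a knight if and only if B is a knave" is true, as required.
D is a knight, and the claim "A and I are not the same type" is indeed true.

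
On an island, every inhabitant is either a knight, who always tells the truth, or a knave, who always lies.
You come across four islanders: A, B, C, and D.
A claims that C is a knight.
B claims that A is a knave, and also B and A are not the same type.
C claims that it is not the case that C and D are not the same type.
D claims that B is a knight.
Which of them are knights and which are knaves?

A (knave): "C is a knight" — false. ✓
B is a knight; "A is a knave, and also B and A are not the same type" is true, as required.
As a knave, C's statement "it is not the case that C and D are not the same type" should be false; it is.
D is a knight, so "B is a knight" must be true — and it is.

Knights: B and D. Knaves: A and C.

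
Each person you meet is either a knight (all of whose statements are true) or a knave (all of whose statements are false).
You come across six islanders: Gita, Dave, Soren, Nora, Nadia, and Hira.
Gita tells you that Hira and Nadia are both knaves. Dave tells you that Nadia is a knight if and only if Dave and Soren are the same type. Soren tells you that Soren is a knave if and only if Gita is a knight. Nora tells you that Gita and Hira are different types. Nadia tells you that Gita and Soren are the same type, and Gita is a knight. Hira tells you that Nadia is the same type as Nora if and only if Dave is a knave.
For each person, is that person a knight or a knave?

Knights: Dave, Nora, and Hira. Knaves: Gita, Soren, and Nadia.

Since Gita is a knave, "Hira and Nadia are both knaves" needs to be false, which holds.
Dave is a knight, so "Nadia is a knight if and only if Dave and Soren are the same type" must be true — and it is.
As a knave, Soren's statement "Soren is a knave if and only if Gita is a knight" should be false; it is.
Nora (knight): "Gita and Hira are different types" — true. ✓
Nadia is a knave; "Gita and Soren are the same type, and Gita is a knight" is false, as required.
Hira is a knight, so "Nadia is the same type as Nora if and only if Dave is a knave" must be true — and it is.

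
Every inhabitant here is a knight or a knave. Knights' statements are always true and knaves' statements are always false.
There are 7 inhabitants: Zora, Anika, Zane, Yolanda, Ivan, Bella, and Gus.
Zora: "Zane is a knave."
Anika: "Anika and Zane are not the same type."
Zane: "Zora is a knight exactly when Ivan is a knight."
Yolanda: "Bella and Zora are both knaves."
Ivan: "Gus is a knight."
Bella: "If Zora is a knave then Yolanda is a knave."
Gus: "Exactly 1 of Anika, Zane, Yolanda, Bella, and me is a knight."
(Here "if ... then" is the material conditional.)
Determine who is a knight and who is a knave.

Zora is a knight, so "Zane is a knave" must be true — and it is.
As a knight, Anika's statement "Anika and Zane are not the same type" should be true; it is.
Zane is a knave, and the claim "Zora is a knight exactly when Ivan is a knight" is indeed false.
Yolanda is a knave; "Bella and Zora are both knaves" is false, as required.
Since Ivan is a knave, "Gus is a knight" needs to be false, which holds.
Bella is a knight; "if Zora is a knave then Yolanda is a knave" is true, as required.
Gus is a knave; "exactly 1 of Anika, Zane, Yolanda, Bella, and me is a knight" is false, as required.

Zora is a knight, Anika is a knight, Zane is a knave, Yolanda is a knave, Ivan is a knave, Bella is a knight, and Gus is a knave.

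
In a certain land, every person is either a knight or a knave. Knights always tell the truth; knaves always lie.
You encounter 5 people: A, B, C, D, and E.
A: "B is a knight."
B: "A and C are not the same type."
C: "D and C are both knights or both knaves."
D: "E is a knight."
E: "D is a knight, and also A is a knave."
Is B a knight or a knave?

B is a knave.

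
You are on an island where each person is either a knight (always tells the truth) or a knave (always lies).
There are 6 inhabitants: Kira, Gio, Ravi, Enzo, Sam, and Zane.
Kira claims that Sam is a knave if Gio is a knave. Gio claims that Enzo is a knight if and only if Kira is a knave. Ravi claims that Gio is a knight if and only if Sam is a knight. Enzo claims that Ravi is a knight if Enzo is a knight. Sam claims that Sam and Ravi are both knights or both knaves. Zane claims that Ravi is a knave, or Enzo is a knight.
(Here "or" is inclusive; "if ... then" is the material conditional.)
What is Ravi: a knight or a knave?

Ravi is a knight.

Consistent assignments: {Kira=knight, Gio=knave, Ravi=knight, Enzo=knight, Sam=knave, Zane=knight}
In every consistent assignment, Ravi is a knight.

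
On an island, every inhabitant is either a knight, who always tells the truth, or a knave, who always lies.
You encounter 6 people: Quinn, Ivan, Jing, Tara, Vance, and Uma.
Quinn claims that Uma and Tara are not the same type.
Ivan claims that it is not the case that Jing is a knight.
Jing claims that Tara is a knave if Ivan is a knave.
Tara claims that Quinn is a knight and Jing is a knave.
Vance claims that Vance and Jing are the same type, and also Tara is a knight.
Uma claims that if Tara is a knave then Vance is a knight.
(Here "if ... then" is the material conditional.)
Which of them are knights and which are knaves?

Quinn is a knave, Ivan is a knave, Jing is a knight, Tara is a knave, Vance is a knave, and Uma is a knave.

Since Quinn is a knave, "Uma and Tara are not the same type" needs to be False, which holds.
Ivan is a knave; "it is not the case that Jing is a knight" is False, as required.
Since Jing is a knight, "Tara is a knave if Ivan is a knave" needs to be true, which holds.
Tara is a knave, so "Quinn is a knight and Jing is a knave" must be False — and it is.
As a knave, Vance's statement "Vance and Jing are the same type, and also Tara is a knight" should be False; it is.
Uma (knave): "if Tara is a knave then Vance is a knight" — False. ✓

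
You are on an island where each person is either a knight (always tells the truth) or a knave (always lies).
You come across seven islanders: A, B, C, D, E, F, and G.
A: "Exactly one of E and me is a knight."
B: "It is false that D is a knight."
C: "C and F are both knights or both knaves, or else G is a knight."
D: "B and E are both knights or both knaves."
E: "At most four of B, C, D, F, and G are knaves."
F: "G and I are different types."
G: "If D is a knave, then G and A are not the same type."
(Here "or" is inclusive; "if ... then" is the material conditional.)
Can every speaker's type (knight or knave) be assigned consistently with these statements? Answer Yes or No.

No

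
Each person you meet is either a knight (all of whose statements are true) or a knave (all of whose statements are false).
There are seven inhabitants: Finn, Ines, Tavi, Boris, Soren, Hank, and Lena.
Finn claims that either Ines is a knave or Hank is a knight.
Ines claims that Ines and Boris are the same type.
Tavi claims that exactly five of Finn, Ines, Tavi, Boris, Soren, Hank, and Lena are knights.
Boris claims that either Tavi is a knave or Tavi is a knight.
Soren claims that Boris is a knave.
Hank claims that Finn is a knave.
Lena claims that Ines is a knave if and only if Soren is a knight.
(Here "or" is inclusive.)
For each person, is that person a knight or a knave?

Finn is a knight, so "either Ines is a knave or Hank is a knight" must be true — and it is.
Ines (knave): "Ines and Boris are the same type" — false. ✓
As a knave, Tavi's statement "exactly five of Finn, Ines, Tavi, Boris, Soren, Hank, and Lena are knights" should be false; it is.
Since Boris is a knight, "either Tavi is a knave or Tavi is a knight" needs to be true, which holds.
Soren is a knave, and the claim "Boris is a knave" is indeed false.
Hank is a knave, and the claim "Finn is a knave" is indeed false.
Lena (knave): "Ines is a knave if and only if Soren is a knight" — false. ✓

Knights: Finn and Boris. Knaves: Ines, Tavi, Soren, Hank, and Lena.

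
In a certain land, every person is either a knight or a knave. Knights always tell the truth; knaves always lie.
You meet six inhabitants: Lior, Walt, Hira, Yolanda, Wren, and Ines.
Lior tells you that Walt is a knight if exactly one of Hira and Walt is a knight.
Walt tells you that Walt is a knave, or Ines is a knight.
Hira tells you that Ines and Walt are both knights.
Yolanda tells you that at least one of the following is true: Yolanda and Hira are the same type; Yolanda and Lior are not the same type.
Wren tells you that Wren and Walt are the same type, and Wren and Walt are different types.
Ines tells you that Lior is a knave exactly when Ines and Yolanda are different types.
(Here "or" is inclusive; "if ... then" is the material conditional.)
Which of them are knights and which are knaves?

Lior is a knight, Walt is a knight, Hira is a knight, Yolanda is a knight, Wren is a knave, and Ines is a knight.

As a knight, Lior's statement "Walt is a knight if exactly one of Hira and Walt is a knight" should be True; it is.
Walt (knight): "Walt is a knave, or Ines is a knight" — True. ✓
Hira is a knight; "Ines and Walt are both knights" is True, as required.
Yolanda is a knight; "at least one of the following is true: Yolanda and Hira are the same type; Yolanda and Lior are not the same type" is True, as required.
As a knave, Wren's statement "Wren and Walt are the same type, and Wren and Walt are different types" should be False; it is.
Ines is a knight, so "Lior is a knave exactly when Ines and Yolanda are different types" must be True — and it is.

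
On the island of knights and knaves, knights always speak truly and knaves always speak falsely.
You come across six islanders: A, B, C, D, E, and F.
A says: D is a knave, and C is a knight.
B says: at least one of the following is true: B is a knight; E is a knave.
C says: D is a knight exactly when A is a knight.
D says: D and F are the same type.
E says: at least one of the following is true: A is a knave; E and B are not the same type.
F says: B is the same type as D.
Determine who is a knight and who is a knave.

A (knave): "D is a knave, and C is a knight" — False. ✓
As a knight, B's statement "at least one of the following is true: B is a knight; E is a knave" should be true; it is.
C (knave): "D is a knight exactly when A is a knight" — False. ✓
D (knight): "D and F are the same type" — true. ✓
E is a knight, and the claim "at least one of the following is true: A is a knave; E and B are not the same type" is indeed true.
As a knight, F's statement "B is the same type as D" should be true; it is.

A is a knave, B is a knight, C is a knave, D is a knight, E is a knight, and F is a knight.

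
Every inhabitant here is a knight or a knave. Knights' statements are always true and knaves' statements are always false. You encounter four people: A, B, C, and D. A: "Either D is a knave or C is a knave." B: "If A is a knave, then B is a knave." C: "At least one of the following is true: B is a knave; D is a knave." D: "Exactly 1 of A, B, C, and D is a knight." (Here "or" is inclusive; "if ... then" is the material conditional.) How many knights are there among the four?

3

The unique consistent assignment is A=knight, B=knight, C=knight, D=knave.
That has 3 knights.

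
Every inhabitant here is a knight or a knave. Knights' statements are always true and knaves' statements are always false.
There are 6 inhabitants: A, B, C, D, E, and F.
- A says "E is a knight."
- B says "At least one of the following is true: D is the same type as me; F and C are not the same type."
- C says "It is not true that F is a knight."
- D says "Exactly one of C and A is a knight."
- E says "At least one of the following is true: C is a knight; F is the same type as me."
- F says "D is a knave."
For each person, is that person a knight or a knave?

A is a knave, B is a knight, C is a knave, D is a knave, E is a knave, and F is a knight.

A (knave): "E is a knight" — False. ✓
B is a knight, and the claim "at least one of the following is true: D is the same type as me; F and C are not the same type" is indeed True.
C is a knave, so "it is not true that F is a knight" must be False — and it is.
D is a knave, so "exactly one of C and A is a knight" must be False — and it is.
Since E is a knave, "at least one of the following is true: C is a knight; F is the same type as me" needs to be False, which holds.
As a knight, F's statement "D is a knave" should be True; it is.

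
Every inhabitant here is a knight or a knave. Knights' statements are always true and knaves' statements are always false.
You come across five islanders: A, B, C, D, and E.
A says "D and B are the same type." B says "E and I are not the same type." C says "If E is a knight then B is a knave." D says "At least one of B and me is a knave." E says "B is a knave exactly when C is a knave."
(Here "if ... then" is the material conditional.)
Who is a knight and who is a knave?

A is a knave; "D and B are the same type" is False, as required.
B is a knave; "E and I are not the same type" is False, as required.
Since C is a knight, "if E is a knight then B is a knave" needs to be true, which holds.
D is a knight, and the claim "at least one of B and me is a knave" is indeed true.
E is a knave; "B is a knave exactly when C is a knave" is False, as required.

A is a knave, B is a knave, C is a knight, D is a knight, and E is a knave.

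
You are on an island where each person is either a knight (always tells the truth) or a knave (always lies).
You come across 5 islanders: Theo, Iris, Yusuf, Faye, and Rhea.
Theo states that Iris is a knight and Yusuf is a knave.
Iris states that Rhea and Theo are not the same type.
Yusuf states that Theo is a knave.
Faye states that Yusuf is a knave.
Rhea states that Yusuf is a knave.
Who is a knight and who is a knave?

Knights: Yusuf. Knaves: Theo, Iris, Faye, and Rhea.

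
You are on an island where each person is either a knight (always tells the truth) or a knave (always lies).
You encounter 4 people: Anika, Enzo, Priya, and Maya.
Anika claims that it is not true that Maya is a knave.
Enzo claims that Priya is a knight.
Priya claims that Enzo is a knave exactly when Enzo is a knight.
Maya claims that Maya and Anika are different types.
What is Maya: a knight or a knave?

Maya is a knave.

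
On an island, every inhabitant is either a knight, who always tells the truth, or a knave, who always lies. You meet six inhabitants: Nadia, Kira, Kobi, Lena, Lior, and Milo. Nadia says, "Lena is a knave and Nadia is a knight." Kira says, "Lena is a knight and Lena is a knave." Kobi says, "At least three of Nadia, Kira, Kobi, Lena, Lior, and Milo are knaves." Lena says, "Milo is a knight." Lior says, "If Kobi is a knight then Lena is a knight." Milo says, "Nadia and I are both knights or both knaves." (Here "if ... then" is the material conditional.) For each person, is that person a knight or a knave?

Knights: Nadia and Kobi. Knaves: Kira, Lena, Lior, and Milo.

Since Nadia is a knight, "Lena is a knave and Nadia is a knight" needs to be true, which holds.
Since Kira is a knave, "Lena is a knight and Lena is a knave" needs to be False, which holds.
Since Kobi is a knight, "at least three of Nadia, Kira, Kobi, Lena, Lior, and Milo are knaves" needs to be true, which holds.
Lena is a knave, and the claim "Milo is a knight" is indeed False.
Lior is a knave, so "if Kobi is a knight then Lena is a knight" must be False — and it is.
Milo is a knave; "Nadia and I are both knights or both knaves" is False, as required.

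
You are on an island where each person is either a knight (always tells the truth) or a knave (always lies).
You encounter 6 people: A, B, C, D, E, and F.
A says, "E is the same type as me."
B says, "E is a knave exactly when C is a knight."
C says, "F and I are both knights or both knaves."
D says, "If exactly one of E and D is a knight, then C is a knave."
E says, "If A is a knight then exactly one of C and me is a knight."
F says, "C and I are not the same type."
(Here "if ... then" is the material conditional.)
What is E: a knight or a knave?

Consistent assignments: {A=knight, B=knight, C=knave, D=knight, E=knight, F=knight}; {A=knave, B=knight, C=knave, D=knight, E=knight, F=knight}
In every consistent assignment, E is a knight.

E is a knight.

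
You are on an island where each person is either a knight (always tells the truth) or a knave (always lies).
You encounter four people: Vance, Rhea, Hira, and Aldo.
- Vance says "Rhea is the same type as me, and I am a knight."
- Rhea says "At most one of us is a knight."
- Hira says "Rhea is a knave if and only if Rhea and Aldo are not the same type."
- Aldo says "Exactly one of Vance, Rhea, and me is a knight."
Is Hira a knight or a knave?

Hira is a knight.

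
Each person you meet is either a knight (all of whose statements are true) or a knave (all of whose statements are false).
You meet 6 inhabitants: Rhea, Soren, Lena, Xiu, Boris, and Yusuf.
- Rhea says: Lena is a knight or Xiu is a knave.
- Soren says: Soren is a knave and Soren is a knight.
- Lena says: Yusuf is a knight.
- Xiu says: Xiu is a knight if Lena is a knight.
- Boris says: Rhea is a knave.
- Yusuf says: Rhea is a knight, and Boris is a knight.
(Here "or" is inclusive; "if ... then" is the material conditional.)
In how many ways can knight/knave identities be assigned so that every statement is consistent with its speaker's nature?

1

Consistent assignments:
  Rhea=knave, Soren=knave, Lena=knave, Xiu=knight, Boris=knight, Yusuf=knave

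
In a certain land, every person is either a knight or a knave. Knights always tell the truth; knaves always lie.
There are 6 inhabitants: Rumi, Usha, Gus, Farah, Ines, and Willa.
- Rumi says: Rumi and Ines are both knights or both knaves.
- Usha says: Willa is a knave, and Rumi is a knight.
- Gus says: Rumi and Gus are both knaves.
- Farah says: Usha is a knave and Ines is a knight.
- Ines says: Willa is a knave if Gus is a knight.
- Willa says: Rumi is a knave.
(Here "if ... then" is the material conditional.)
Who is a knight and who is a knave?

Knights: Rumi, Usha, and Ines. Knaves: Gus, Farah, and Willa.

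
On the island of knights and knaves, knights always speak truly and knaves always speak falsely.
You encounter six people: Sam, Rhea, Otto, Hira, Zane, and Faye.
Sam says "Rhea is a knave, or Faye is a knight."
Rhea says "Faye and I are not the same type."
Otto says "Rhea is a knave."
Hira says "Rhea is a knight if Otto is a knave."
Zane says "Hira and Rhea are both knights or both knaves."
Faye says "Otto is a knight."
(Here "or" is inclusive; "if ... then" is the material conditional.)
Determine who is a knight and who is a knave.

Since Sam is a knave, "Rhea is a knave, or Faye is a knight" needs to be False, which holds.
Since Rhea is a knight, "Faye and I are not the same type" needs to be True, which holds.
Since Otto is a knave, "Rhea is a knave" needs to be False, which holds.
Since Hira is a knight, "Rhea is a knight if Otto is a knave" needs to be True, which holds.
Zane is a knight; "Hira and Rhea are both knights or both knaves" is True, as required.
Faye is a knave, and the claim "Otto is a knight" is indeed False.

Sam is a knave, Rhea is a knight, Otto is a knave, Hira is a knight, Zane is a knight, and Faye is a knave.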